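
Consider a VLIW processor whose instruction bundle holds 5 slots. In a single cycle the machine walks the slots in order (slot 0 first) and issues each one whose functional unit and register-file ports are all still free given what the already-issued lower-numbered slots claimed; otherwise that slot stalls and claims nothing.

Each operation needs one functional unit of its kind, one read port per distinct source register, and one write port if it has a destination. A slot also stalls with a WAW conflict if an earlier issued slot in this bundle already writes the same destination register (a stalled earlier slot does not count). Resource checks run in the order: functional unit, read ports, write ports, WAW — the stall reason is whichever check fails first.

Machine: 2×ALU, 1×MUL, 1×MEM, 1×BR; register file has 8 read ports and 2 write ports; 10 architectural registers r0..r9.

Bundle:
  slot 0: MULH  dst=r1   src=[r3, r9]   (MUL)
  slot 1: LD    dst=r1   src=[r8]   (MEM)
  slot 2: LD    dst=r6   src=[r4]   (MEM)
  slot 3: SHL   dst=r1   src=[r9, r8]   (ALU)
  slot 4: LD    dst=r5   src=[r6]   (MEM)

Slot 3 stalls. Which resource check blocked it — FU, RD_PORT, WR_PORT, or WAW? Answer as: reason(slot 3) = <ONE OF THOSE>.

reason(slot 3) = WR_PORT

[0] MUL needs rd=2 wr=1: ok; after: ALU=2 MUL=0 MEM=1 BR=1, R=6, W=1
[1] MEM needs rd=1 wr=1: WAW; after: ALU=2 MUL=0 MEM=1 BR=1, R=6, W=1
[2] MEM needs rd=1 wr=1: ok; after: ALU=2 MUL=0 MEM=0 BR=1, R=5, W=0
[3] ALU needs rd=2 wr=1: WR_PORT; after: ALU=2 MUL=0 MEM=0 BR=1, R=5, W=0
[4] MEM needs rd=1 wr=1: FU; after: ALU=2 MUL=0 MEM=0 BR=1, R=5, W=0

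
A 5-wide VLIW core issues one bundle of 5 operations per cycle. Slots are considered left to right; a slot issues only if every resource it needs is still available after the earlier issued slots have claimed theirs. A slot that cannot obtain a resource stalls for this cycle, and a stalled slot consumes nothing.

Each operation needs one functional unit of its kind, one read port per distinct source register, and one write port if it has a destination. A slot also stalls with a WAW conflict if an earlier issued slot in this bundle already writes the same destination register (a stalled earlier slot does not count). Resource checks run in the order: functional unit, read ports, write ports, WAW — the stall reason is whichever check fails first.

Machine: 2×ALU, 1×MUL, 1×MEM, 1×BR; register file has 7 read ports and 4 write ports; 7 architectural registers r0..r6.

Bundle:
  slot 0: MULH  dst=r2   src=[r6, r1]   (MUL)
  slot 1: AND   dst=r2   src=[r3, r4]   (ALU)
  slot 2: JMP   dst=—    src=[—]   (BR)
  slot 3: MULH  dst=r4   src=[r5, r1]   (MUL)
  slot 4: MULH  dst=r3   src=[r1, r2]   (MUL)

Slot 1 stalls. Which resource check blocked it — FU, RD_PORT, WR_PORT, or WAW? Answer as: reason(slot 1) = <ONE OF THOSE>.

reason(slot 1) = WAW

(0) want 1×MUL +2rd +1wr — yes → AL2|MU0|ME1|BR1|rd5|wr3
(1) want 1×ALU +2rd +1wr — WAW → AL2|MU0|ME1|BR1|rd5|wr3
(2) want 1×BR +0rd +0wr — yes → AL2|MU0|ME1|BR0|rd5|wr3
(3) want 1×MUL +2rd +1wr — FU → AL2|MU0|ME1|BR0|rd5|wr3
(4) want 1×MUL +2rd +1wr — FU → AL2|MU0|ME1|BR0|rd5|wr3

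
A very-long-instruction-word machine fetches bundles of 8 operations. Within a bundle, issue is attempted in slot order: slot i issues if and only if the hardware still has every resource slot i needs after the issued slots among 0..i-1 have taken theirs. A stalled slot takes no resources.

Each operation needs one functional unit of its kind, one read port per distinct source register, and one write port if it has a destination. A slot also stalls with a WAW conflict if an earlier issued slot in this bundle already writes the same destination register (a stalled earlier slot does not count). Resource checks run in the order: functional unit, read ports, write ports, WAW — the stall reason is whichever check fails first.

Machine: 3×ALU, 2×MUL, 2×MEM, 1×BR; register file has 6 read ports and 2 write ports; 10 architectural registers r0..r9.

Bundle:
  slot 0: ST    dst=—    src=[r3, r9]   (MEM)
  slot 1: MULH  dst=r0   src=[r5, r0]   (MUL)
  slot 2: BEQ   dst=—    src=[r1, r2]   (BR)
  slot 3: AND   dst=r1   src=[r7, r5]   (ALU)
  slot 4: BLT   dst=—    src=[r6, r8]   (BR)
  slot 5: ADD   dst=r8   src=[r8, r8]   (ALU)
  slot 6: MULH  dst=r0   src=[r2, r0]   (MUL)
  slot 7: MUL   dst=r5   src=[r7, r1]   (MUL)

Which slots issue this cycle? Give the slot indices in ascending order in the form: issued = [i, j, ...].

issued = [0, 1, 2]

[0] MEM needs rd=2 wr=0: ok; after: ALU=3 MUL=2 MEM=1 BR=1, R=4, W=2
[1] MUL needs rd=2 wr=1: ok; after: ALU=3 MUL=1 MEM=1 BR=1, R=2, W=1
[2] BR needs rd=2 wr=0: ok; after: ALU=3 MUL=1 MEM=1 BR=0, R=0, W=1
[3] ALU needs rd=2 wr=1: RD_PORT; after: ALU=3 MUL=1 MEM=1 BR=0, R=0, W=1
[4] BR needs rd=2 wr=0: FU; after: ALU=3 MUL=1 MEM=1 BR=0, R=0, W=1
[5] ALU needs rd=1 wr=1: RD_PORT; after: ALU=3 MUL=1 MEM=1 BR=0, R=0, W=1
[6] MUL needs rd=2 wr=1: RD_PORT; after: ALU=3 MUL=1 MEM=1 BR=0, R=0, W=1
[7] MUL needs rd=2 wr=1: RD_PORT; after: ALU=3 MUL=1 MEM=1 BR=0, R=0, W=1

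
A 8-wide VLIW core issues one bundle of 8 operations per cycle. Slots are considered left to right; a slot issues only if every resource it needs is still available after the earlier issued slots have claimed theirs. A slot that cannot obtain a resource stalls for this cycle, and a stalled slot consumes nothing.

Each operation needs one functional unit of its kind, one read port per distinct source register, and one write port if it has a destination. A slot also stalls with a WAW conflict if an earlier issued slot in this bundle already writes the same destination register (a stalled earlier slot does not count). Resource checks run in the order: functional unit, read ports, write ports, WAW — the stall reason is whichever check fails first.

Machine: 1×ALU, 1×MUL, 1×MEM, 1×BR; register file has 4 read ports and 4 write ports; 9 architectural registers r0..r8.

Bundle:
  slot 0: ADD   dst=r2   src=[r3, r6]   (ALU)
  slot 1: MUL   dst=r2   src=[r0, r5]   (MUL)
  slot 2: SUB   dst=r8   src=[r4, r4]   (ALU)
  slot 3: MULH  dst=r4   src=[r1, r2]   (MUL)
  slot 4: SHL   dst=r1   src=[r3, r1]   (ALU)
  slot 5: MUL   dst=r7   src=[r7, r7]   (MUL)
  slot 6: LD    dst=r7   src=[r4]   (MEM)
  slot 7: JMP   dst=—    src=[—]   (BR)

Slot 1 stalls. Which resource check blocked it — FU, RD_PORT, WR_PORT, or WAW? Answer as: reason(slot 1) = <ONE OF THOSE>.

(0) want 1×ALU +2rd +1wr — yes → AL0|MU1|ME1|BR1|rd2|wr3
(1) want 1×MUL +2rd +1wr — WAW → AL0|MU1|ME1|BR1|rd2|wr3
(2) want 1×ALU +1rd +1wr — FU → AL0|MU1|ME1|BR1|rd2|wr3
(3) want 1×MUL +2rd +1wr — yes → AL0|MU0|ME1|BR1|rd0|wr2
(4) want 1×ALU +2rd +1wr — FU → AL0|MU0|ME1|BR1|rd0|wr2
(5) want 1×MUL +1rd +1wr — FU → AL0|MU0|ME1|BR1|rd0|wr2
(6) want 1×MEM +1rd +1wr — RD_PORT → AL0|MU0|ME1|BR1|rd0|wr2
(7) want 1×BR +0rd +0wr — yes → AL0|MU0|ME1|BR0|rd0|wr2

reason(slot 1) = WAW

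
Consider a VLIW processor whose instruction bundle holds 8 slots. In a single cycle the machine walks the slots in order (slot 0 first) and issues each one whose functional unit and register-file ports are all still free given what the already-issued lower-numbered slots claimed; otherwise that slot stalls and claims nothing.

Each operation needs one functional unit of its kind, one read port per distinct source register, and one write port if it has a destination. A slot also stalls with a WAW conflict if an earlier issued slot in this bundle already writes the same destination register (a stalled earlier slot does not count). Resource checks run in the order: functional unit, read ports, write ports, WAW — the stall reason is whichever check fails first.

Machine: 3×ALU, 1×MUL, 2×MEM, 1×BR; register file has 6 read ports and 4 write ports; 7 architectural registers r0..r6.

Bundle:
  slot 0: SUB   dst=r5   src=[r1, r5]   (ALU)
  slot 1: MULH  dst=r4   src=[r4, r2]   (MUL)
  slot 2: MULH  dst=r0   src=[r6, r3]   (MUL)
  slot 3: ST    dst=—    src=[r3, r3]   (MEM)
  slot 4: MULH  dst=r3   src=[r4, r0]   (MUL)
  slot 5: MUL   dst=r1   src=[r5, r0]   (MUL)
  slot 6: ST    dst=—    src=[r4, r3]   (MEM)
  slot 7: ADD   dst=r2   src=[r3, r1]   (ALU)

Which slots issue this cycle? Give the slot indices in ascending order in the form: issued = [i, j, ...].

[0] ALU needs rd=2 wr=1: ok; after: ALU=2 MUL=1 MEM=2 BR=1, R=4, W=3
[1] MUL needs rd=2 wr=1: ok; after: ALU=2 MUL=0 MEM=2 BR=1, R=2, W=2
[2] MUL needs rd=2 wr=1: FU; after: ALU=2 MUL=0 MEM=2 BR=1, R=2, W=2
[3] MEM needs rd=1 wr=0: ok; after: ALU=2 MUL=0 MEM=1 BR=1, R=1, W=2
[4] MUL needs rd=2 wr=1: FU; after: ALU=2 MUL=0 MEM=1 BR=1, R=1, W=2
[5] MUL needs rd=2 wr=1: FU; after: ALU=2 MUL=0 MEM=1 BR=1, R=1, W=2
[6] MEM needs rd=2 wr=0: RD_PORT; after: ALU=2 MUL=0 MEM=1 BR=1, R=1, W=2
[7] ALU needs rd=2 wr=1: RD_PORT; after: ALU=2 MUL=0 MEM=1 BR=1, R=1, W=2

issued = [0, 1, 3]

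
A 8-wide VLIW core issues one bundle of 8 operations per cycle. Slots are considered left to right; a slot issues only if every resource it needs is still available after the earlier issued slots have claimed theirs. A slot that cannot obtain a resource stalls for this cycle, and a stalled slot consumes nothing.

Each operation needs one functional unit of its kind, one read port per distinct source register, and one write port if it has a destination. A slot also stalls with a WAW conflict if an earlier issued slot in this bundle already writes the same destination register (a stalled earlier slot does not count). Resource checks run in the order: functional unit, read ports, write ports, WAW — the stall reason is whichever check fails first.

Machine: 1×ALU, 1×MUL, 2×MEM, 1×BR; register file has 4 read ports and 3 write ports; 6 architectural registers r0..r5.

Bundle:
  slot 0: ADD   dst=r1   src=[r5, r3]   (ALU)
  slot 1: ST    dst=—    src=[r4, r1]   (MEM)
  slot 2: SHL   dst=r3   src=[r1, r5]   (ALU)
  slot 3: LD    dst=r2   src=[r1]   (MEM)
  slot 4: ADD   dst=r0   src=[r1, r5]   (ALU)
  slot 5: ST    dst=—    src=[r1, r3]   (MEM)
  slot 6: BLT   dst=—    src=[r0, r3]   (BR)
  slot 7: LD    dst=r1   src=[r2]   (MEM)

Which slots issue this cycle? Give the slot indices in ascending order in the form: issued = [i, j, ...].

issued = [0, 1]

#0 ALU src=r5,r3 dispatched  <A:0 Mu:1 Ld:2 B:1 rd:2 wr:2>
#1 MEM src=r4,r1 dispatched  <A:0 Mu:1 Ld:1 B:1 rd:0 wr:2>
#2 ALU src=r1,r5 held:FU  <A:0 Mu:1 Ld:1 B:1 rd:0 wr:2>
#3 MEM src=r1 held:RD_PORT  <A:0 Mu:1 Ld:1 B:1 rd:0 wr:2>
#4 ALU src=r1,r5 held:FU  <A:0 Mu:1 Ld:1 B:1 rd:0 wr:2>
#5 MEM src=r1,r3 held:RD_PORT  <A:0 Mu:1 Ld:1 B:1 rd:0 wr:2>
#6 BR src=r0,r3 held:RD_PORT  <A:0 Mu:1 Ld:1 B:1 rd:0 wr:2>
#7 MEM src=r2 held:RD_PORT  <A:0 Mu:1 Ld:1 B:1 rd:0 wr:2>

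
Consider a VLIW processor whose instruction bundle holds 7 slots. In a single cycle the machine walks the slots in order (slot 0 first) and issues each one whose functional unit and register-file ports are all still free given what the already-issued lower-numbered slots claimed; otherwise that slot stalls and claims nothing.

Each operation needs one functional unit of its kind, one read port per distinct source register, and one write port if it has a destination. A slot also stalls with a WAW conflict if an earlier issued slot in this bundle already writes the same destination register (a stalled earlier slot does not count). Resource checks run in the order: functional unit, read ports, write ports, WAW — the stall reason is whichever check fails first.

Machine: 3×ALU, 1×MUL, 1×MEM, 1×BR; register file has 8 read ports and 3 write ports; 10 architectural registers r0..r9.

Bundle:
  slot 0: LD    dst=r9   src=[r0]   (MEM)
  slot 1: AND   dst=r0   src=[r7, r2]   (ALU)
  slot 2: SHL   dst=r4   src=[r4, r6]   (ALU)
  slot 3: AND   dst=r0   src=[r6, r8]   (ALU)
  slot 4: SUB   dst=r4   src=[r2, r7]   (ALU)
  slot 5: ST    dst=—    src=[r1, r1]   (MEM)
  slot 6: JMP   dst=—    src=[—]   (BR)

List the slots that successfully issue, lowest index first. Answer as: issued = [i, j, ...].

#0 MEM src=r0 dispatched  <A:3 Mu:1 Ld:0 B:1 rd:7 wr:2>
#1 ALU src=r7,r2 dispatched  <A:2 Mu:1 Ld:0 B:1 rd:5 wr:1>
#2 ALU src=r4,r6 dispatched  <A:1 Mu:1 Ld:0 B:1 rd:3 wr:0>
#3 ALU src=r6,r8 held:WR_PORT  <A:1 Mu:1 Ld:0 B:1 rd:3 wr:0>
#4 ALU src=r2,r7 held:WR_PORT  <A:1 Mu:1 Ld:0 B:1 rd:3 wr:0>
#5 MEM src=r1,r1 held:FU  <A:1 Mu:1 Ld:0 B:1 rd:3 wr:0>
#6 BR src=- dispatched  <A:1 Mu:1 Ld:0 B:0 rd:3 wr:0>

issued = [0, 1, 2, 6]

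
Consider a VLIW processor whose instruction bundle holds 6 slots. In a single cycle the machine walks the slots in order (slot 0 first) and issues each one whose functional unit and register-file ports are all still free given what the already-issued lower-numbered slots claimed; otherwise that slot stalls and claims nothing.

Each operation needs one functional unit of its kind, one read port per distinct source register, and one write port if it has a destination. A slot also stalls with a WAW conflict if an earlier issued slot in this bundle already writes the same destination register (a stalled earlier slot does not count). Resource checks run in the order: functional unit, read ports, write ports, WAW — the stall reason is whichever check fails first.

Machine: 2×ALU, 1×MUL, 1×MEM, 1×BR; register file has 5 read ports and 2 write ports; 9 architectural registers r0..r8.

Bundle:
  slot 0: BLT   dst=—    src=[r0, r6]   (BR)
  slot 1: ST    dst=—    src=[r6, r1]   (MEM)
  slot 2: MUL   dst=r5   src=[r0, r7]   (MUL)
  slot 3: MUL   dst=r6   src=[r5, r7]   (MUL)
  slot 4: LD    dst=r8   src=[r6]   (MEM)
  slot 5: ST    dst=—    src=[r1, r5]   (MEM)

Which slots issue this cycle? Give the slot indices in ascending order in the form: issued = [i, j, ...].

issued = [0, 1]

[0] BR needs rd=2 wr=0: ok; after: ALU=2 MUL=1 MEM=1 BR=0, R=3, W=2
[1] MEM needs rd=2 wr=0: ok; after: ALU=2 MUL=1 MEM=0 BR=0, R=1, W=2
[2] MUL needs rd=2 wr=1: RD_PORT; after: ALU=2 MUL=1 MEM=0 BR=0, R=1, W=2
[3] MUL needs rd=2 wr=1: RD_PORT; after: ALU=2 MUL=1 MEM=0 BR=0, R=1, W=2
[4] MEM needs rd=1 wr=1: FU; after: ALU=2 MUL=1 MEM=0 BR=0, R=1, W=2
[5] MEM needs rd=2 wr=0: FU; after: ALU=2 MUL=1 MEM=0 BR=0, R=1, W=2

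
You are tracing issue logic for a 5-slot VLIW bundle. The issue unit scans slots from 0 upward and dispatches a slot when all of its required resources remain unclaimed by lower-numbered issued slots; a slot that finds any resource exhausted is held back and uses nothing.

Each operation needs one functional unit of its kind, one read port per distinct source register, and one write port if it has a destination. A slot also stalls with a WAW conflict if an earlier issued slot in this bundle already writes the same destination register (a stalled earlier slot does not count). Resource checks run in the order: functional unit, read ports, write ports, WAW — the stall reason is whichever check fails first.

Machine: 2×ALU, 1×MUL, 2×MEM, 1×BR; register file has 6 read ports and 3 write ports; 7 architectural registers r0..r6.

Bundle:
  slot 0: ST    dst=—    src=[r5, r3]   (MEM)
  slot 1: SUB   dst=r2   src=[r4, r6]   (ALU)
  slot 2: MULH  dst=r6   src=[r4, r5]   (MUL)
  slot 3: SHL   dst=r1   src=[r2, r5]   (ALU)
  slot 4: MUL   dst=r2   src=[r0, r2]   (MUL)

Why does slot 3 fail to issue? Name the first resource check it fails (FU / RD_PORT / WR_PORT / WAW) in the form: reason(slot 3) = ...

reason(slot 3) = RD_PORT

slot 0 (MEM): ISSUE — free A2,Mu1,Ld1,B1 rp4 wp3
slot 1 (ALU): ISSUE — free A1,Mu1,Ld1,B1 rp2 wp2
slot 2 (MUL): ISSUE — free A1,Mu0,Ld1,B1 rp0 wp1
slot 3 (ALU): stall RD_PORT — free A1,Mu0,Ld1,B1 rp0 wp1
slot 4 (MUL): stall FU — free A1,Mu0,Ld1,B1 rp0 wp1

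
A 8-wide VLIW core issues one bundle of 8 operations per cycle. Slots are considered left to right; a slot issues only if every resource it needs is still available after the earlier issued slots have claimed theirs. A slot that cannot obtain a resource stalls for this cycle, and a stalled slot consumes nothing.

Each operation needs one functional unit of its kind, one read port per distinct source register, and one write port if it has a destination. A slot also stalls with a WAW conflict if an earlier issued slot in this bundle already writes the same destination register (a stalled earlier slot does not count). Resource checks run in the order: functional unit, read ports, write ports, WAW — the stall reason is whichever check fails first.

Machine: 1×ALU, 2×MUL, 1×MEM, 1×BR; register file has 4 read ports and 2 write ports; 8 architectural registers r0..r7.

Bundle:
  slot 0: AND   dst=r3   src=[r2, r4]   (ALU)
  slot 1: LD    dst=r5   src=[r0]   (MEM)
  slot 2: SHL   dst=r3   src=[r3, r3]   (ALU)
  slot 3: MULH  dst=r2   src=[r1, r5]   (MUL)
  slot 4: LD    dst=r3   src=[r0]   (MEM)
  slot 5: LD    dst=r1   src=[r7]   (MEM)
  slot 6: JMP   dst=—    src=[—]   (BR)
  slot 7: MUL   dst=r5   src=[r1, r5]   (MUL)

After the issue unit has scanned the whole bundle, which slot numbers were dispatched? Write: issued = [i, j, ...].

  0. ALU→r3 ⇒ go  {0A/2Mu/1Ld/1B | 2r 1w}
  1. MEM→r5 ⇒ go  {0A/2Mu/0Ld/1B | 1r 0w}
  2. ALU→r3 ⇒ no(FU)  {0A/2Mu/0Ld/1B | 1r 0w}
  3. MUL→r2 ⇒ no(RD_PORT)  {0A/2Mu/0Ld/1B | 1r 0w}
  4. MEM→r3 ⇒ no(FU)  {0A/2Mu/0Ld/1B | 1r 0w}
  5. MEM→r1 ⇒ no(FU)  {0A/2Mu/0Ld/1B | 1r 0w}
  6. BR ⇒ go  {0A/2Mu/0Ld/0B | 1r 0w}
  7. MUL→r5 ⇒ no(RD_PORT)  {0A/2Mu/0Ld/0B | 1r 0w}

issued = [0, 1, 6]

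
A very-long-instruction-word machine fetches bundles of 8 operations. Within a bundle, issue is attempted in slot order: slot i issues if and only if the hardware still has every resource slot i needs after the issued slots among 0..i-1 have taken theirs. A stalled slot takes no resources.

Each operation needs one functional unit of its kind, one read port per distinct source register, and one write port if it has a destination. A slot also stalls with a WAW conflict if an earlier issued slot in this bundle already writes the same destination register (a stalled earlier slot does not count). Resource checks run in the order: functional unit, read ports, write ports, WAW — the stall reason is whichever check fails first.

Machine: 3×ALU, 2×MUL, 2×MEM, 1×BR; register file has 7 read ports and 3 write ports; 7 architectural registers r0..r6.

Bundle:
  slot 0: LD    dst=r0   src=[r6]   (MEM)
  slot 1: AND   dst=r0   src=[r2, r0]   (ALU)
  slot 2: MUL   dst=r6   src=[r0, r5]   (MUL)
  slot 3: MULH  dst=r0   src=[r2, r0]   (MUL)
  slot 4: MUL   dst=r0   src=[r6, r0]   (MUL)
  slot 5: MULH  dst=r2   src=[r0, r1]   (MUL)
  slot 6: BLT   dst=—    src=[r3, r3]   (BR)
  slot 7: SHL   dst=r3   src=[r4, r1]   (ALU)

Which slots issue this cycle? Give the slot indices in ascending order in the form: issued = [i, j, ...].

issued = [0, 2, 5, 6]

#0 MEM src=r6 dispatched  <A:3 Mu:2 Ld:1 B:1 rd:6 wr:2>
#1 ALU src=r2,r0 held:WAW  <A:3 Mu:2 Ld:1 B:1 rd:6 wr:2>
#2 MUL src=r0,r5 dispatched  <A:3 Mu:1 Ld:1 B:1 rd:4 wr:1>
#3 MUL src=r2,r0 held:WAW  <A:3 Mu:1 Ld:1 B:1 rd:4 wr:1>
#4 MUL src=r6,r0 held:WAW  <A:3 Mu:1 Ld:1 B:1 rd:4 wr:1>
#5 MUL src=r0,r1 dispatched  <A:3 Mu:0 Ld:1 B:1 rd:2 wr:0>
#6 BR src=r3,r3 dispatched  <A:3 Mu:0 Ld:1 B:0 rd:1 wr:0>
#7 ALU src=r4,r1 held:RD_PORT  <A:3 Mu:0 Ld:1 B:0 rd:1 wr:0>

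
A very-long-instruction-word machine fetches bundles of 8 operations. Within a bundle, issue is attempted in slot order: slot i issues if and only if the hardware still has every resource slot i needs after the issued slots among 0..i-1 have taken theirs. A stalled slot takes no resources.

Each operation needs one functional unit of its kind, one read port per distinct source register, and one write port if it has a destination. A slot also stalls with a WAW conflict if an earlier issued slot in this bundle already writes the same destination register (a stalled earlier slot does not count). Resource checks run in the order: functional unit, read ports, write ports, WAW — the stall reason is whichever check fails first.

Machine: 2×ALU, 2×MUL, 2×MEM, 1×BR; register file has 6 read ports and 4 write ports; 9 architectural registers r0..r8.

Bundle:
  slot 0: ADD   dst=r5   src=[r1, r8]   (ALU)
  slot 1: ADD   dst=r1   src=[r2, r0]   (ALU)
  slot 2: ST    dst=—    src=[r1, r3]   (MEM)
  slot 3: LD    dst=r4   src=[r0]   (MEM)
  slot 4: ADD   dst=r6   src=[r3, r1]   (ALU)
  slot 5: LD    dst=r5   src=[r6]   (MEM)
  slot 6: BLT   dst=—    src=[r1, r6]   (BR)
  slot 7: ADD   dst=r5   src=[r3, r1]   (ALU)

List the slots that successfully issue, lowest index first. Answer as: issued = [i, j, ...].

slot 0 (ALU): ISSUE — free A1,Mu2,Ld2,B1 rp4 wp3
slot 1 (ALU): ISSUE — free A0,Mu2,Ld2,B1 rp2 wp2
slot 2 (MEM): ISSUE — free A0,Mu2,Ld1,B1 rp0 wp2
slot 3 (MEM): stall RD_PORT — free A0,Mu2,Ld1,B1 rp0 wp2
slot 4 (ALU): stall FU — free A0,Mu2,Ld1,B1 rp0 wp2
slot 5 (MEM): stall RD_PORT — free A0,Mu2,Ld1,B1 rp0 wp2
slot 6 (BR): stall RD_PORT — free A0,Mu2,Ld1,B1 rp0 wp2
slot 7 (ALU): stall FU — free A0,Mu2,Ld1,B1 rp0 wp2

issued = [0, 1, 2]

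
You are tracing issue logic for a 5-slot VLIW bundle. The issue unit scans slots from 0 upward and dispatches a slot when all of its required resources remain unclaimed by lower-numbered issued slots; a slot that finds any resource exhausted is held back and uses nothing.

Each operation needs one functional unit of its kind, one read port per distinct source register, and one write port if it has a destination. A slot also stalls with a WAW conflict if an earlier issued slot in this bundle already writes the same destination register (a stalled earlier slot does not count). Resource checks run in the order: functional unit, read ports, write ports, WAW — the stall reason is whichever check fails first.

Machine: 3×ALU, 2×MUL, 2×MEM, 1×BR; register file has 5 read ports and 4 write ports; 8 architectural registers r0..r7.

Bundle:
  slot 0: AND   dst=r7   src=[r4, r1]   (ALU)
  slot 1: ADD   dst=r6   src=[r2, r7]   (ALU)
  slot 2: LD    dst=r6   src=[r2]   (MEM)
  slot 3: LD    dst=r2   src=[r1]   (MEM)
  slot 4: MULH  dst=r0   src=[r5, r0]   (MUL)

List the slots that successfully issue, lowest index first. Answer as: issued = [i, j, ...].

(0) want 1×ALU +2rd +1wr — yes → AL2|MU2|ME2|BR1|rd3|wr3
(1) want 1×ALU +2rd +1wr — yes → AL1|MU2|ME2|BR1|rd1|wr2
(2) want 1×MEM +1rd +1wr — WAW → AL1|MU2|ME2|BR1|rd1|wr2
(3) want 1×MEM +1rd +1wr — yes → AL1|MU2|ME1|BR1|rd0|wr1
(4) want 1×MUL +2rd +1wr — RD_PORT → AL1|MU2|ME1|BR1|rd0|wr1

issued = [0, 1, 3]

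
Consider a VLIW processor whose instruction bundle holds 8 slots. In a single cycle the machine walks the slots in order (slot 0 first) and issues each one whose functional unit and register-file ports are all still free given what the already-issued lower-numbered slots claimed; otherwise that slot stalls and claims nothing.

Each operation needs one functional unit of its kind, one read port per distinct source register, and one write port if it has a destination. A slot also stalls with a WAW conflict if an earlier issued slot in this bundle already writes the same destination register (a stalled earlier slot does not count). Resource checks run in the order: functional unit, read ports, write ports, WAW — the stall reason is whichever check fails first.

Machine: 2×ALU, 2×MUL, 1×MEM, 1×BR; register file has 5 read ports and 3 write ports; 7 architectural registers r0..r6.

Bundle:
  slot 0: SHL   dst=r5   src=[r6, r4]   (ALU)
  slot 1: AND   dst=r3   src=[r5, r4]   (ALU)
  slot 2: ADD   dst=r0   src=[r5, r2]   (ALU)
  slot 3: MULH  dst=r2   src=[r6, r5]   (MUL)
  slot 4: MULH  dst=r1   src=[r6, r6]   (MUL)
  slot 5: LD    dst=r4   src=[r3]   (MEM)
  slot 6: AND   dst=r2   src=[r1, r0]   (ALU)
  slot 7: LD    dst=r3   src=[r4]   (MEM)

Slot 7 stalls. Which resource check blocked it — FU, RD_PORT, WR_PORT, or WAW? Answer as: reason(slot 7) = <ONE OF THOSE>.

reason(slot 7) = RD_PORT

slot 0 (ALU): ISSUE — free A1,Mu2,Ld1,B1 rp3 wp2
slot 1 (ALU): ISSUE — free A0,Mu2,Ld1,B1 rp1 wp1
slot 2 (ALU): stall FU — free A0,Mu2,Ld1,B1 rp1 wp1
slot 3 (MUL): stall RD_PORT — free A0,Mu2,Ld1,B1 rp1 wp1
slot 4 (MUL): ISSUE — free A0,Mu1,Ld1,B1 rp0 wp0
slot 5 (MEM): stall RD_PORT — free A0,Mu1,Ld1,B1 rp0 wp0
slot 6 (ALU): stall FU — free A0,Mu1,Ld1,B1 rp0 wp0
slot 7 (MEM): stall RD_PORT — free A0,Mu1,Ld1,B1 rp0 wp0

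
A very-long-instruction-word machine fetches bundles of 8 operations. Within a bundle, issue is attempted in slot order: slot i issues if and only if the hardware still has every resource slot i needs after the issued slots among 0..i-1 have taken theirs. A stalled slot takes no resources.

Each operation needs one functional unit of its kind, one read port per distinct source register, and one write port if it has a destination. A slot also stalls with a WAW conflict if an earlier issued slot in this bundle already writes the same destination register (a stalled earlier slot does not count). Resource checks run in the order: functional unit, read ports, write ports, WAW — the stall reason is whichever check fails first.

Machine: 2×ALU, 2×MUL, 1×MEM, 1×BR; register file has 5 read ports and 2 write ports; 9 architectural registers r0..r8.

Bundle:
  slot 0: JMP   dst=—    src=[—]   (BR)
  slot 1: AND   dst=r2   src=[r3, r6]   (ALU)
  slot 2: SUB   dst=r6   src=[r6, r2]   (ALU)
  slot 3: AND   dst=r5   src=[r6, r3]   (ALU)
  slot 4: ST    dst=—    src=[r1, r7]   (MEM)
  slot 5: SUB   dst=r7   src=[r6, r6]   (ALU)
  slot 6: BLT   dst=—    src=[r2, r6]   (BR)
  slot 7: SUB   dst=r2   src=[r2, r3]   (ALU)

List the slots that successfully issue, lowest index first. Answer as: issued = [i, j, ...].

  0. BR ⇒ go  {2A/2Mu/1Ld/0B | 5r 2w}
  1. ALU→r2 ⇒ go  {1A/2Mu/1Ld/0B | 3r 1w}
  2. ALU→r6 ⇒ go  {0A/2Mu/1Ld/0B | 1r 0w}
  3. ALU→r5 ⇒ no(FU)  {0A/2Mu/1Ld/0B | 1r 0w}
  4. MEM ⇒ no(RD_PORT)  {0A/2Mu/1Ld/0B | 1r 0w}
  5. ALU→r7 ⇒ no(FU)  {0A/2Mu/1Ld/0B | 1r 0w}
  6. BR ⇒ no(FU)  {0A/2Mu/1Ld/0B | 1r 0w}
  7. ALU→r2 ⇒ no(FU)  {0A/2Mu/1Ld/0B | 1r 0w}

issued = [0, 1, 2]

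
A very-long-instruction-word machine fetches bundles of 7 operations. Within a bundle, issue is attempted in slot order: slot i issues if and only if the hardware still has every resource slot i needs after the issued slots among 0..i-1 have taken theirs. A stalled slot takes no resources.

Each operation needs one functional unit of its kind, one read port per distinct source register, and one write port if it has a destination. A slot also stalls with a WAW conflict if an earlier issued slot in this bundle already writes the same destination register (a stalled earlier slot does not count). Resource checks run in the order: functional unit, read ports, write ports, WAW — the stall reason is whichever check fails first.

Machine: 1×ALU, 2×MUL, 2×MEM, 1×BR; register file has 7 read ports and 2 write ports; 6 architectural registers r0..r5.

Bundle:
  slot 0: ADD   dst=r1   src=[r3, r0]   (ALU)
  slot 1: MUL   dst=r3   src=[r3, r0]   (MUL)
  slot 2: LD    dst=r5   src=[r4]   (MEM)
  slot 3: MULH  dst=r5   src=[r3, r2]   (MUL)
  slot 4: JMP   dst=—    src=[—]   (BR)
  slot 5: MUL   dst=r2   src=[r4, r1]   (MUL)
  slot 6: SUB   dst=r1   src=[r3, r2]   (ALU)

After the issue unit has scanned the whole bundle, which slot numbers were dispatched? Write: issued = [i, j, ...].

issued = [0, 1, 4]

#0 ALU src=r3,r0 dispatched  <A:0 Mu:2 Ld:2 B:1 rd:5 wr:1>
#1 MUL src=r3,r0 dispatched  <A:0 Mu:1 Ld:2 B:1 rd:3 wr:0>
#2 MEM src=r4 held:WR_PORT  <A:0 Mu:1 Ld:2 B:1 rd:3 wr:0>
#3 MUL src=r3,r2 held:WR_PORT  <A:0 Mu:1 Ld:2 B:1 rd:3 wr:0>
#4 BR src=- dispatched  <A:0 Mu:1 Ld:2 B:0 rd:3 wr:0>
#5 MUL src=r4,r1 held:WR_PORT  <A:0 Mu:1 Ld:2 B:0 rd:3 wr:0>
#6 ALU src=r3,r2 held:FU  <A:0 Mu:1 Ld:2 B:0 rd:3 wr:0>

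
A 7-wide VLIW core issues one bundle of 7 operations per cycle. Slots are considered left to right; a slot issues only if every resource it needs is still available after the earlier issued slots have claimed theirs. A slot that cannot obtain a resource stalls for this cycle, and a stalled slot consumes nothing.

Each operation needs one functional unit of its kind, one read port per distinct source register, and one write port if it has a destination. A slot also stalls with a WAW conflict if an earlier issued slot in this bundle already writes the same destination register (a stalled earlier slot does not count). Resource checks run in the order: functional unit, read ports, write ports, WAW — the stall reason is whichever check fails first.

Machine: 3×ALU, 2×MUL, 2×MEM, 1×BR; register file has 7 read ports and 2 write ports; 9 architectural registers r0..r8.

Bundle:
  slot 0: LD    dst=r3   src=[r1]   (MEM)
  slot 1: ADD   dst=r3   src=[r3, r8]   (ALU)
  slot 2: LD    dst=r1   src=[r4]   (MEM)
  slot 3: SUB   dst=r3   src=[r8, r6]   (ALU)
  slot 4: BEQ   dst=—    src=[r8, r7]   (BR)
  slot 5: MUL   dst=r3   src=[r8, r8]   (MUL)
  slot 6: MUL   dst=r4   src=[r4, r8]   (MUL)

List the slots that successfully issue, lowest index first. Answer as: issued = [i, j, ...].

issued = [0, 2, 4]

(0) want 1×MEM +1rd +1wr — yes → AL3|MU2|ME1|BR1|rd6|wr1
(1) want 1×ALU +2rd +1wr — WAW → AL3|MU2|ME1|BR1|rd6|wr1
(2) want 1×MEM +1rd +1wr — yes → AL3|MU2|ME0|BR1|rd5|wr0
(3) want 1×ALU +2rd +1wr — WR_PORT → AL3|MU2|ME0|BR1|rd5|wr0
(4) want 1×BR +2rd +0wr — yes → AL3|MU2|ME0|BR0|rd3|wr0
(5) want 1×MUL +1rd +1wr — WR_PORT → AL3|MU2|ME0|BR0|rd3|wr0
(6) want 1×MUL +2rd +1wr — WR_PORT → AL3|MU2|ME0|BR0|rd3|wr0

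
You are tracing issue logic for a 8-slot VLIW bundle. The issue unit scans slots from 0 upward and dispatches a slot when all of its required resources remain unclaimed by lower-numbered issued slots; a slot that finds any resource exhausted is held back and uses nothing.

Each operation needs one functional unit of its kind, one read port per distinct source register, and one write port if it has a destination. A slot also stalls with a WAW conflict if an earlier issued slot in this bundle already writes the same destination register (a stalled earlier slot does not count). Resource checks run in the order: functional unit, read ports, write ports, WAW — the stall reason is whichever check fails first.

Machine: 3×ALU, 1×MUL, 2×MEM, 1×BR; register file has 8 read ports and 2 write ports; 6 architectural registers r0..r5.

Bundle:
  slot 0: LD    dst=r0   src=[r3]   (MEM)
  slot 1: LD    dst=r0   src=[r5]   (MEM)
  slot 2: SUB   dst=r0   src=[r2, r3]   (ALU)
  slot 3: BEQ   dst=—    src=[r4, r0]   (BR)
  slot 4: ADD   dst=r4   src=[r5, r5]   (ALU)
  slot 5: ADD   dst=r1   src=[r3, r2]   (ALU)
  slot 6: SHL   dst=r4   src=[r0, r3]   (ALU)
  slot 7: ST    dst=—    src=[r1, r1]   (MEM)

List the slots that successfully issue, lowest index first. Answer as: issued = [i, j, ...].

(0) want 1×MEM +1rd +1wr — yes → AL3|MU1|ME1|BR1|rd7|wr1
(1) want 1×MEM +1rd +1wr — WAW → AL3|MU1|ME1|BR1|rd7|wr1
(2) want 1×ALU +2rd +1wr — WAW → AL3|MU1|ME1|BR1|rd7|wr1
(3) want 1×BR +2rd +0wr — yes → AL3|MU1|ME1|BR0|rd5|wr1
(4) want 1×ALU +1rd +1wr — yes → AL2|MU1|ME1|BR0|rd4|wr0
(5) want 1×ALU +2rd +1wr — WR_PORT → AL2|MU1|ME1|BR0|rd4|wr0
(6) want 1×ALU +2rd +1wr — WR_PORT → AL2|MU1|ME1|BR0|rd4|wr0
(7) want 1×MEM +1rd +0wr — yes → AL2|MU1|ME0|BR0|rd3|wr0

issued = [0, 3, 4, 7]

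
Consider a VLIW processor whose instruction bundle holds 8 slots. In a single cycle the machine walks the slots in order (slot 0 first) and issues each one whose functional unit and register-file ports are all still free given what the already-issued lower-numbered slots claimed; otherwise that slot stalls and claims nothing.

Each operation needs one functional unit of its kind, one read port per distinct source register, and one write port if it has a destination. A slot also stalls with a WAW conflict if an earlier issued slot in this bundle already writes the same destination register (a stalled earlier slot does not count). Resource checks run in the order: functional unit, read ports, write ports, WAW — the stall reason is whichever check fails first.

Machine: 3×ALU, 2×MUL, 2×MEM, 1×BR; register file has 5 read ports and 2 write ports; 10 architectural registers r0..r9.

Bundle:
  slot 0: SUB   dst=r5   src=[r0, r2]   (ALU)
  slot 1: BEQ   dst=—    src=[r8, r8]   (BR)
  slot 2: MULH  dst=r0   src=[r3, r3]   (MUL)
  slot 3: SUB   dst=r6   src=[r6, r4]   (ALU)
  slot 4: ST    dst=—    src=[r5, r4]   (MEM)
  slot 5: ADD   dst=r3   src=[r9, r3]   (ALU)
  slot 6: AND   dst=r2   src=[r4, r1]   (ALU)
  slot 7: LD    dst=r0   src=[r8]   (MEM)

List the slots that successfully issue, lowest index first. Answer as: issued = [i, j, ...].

(0) want 1×ALU +2rd +1wr — yes → AL2|MU2|ME2|BR1|rd3|wr1
(1) want 1×BR +1rd +0wr — yes → AL2|MU2|ME2|BR0|rd2|wr1
(2) want 1×MUL +1rd +1wr — yes → AL2|MU1|ME2|BR0|rd1|wr0
(3) want 1×ALU +2rd +1wr — RD_PORT → AL2|MU1|ME2|BR0|rd1|wr0
(4) want 1×MEM +2rd +0wr — RD_PORT → AL2|MU1|ME2|BR0|rd1|wr0
(5) want 1×ALU +2rd +1wr — RD_PORT → AL2|MU1|ME2|BR0|rd1|wr0
(6) want 1×ALU +2rd +1wr — RD_PORT → AL2|MU1|ME2|BR0|rd1|wr0
(7) want 1×MEM +1rd +1wr — WR_PORT → AL2|MU1|ME2|BR0|rd1|wr0

issued = [0, 1, 2]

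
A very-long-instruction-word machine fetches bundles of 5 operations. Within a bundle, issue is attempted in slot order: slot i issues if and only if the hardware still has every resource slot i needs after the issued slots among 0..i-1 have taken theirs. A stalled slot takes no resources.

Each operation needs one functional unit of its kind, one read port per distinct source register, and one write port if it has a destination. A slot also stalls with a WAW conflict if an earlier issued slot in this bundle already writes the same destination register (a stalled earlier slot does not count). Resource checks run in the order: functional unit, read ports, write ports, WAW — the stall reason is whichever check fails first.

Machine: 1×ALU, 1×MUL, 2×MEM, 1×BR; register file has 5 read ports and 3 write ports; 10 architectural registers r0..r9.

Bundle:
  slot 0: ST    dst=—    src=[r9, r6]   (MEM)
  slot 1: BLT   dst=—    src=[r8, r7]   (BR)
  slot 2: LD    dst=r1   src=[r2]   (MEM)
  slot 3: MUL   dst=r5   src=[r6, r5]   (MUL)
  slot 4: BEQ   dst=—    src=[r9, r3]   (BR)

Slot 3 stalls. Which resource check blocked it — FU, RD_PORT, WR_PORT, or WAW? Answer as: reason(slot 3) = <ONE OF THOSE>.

reason(slot 3) = RD_PORT

(0) want 1×MEM +2rd +0wr — yes → AL1|MU1|ME1|BR1|rd3|wr3
(1) want 1×BR +2rd +0wr — yes → AL1|MU1|ME1|BR0|rd1|wr3
(2) want 1×MEM +1rd +1wr — yes → AL1|MU1|ME0|BR0|rd0|wr2
(3) want 1×MUL +2rd +1wr — RD_PORT → AL1|MU1|ME0|BR0|rd0|wr2
(4) want 1×BR +2rd +0wr — FU → AL1|MU1|ME0|BR0|rd0|wr2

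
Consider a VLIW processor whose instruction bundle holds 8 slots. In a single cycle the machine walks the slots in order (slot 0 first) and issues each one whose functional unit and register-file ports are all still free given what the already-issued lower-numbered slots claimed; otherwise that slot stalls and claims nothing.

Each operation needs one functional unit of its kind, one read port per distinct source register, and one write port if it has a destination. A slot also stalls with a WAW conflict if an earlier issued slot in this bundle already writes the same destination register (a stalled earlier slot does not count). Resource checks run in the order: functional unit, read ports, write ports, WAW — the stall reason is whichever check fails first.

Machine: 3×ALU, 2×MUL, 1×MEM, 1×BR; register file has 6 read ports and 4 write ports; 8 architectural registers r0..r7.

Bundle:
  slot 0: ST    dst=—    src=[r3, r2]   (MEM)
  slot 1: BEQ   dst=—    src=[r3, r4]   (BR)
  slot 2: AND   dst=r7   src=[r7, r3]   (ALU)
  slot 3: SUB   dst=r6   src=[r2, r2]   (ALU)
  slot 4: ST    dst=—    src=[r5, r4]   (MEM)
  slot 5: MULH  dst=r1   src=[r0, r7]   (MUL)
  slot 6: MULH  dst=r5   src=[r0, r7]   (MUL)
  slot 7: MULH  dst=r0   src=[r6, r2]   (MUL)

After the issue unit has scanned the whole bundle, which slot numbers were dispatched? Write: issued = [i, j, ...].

  0. MEM ⇒ go  {3A/2Mu/0Ld/1B | 4r 4w}
  1. BR ⇒ go  {3A/2Mu/0Ld/0B | 2r 4w}
  2. ALU→r7 ⇒ go  {2A/2Mu/0Ld/0B | 0r 3w}
  3. ALU→r6 ⇒ no(RD_PORT)  {2A/2Mu/0Ld/0B | 0r 3w}
  4. MEM ⇒ no(FU)  {2A/2Mu/0Ld/0B | 0r 3w}
  5. MUL→r1 ⇒ no(RD_PORT)  {2A/2Mu/0Ld/0B | 0r 3w}
  6. MUL→r5 ⇒ no(RD_PORT)  {2A/2Mu/0Ld/0B | 0r 3w}
  7. MUL→r0 ⇒ no(RD_PORT)  {2A/2Mu/0Ld/0B | 0r 3w}

issued = [0, 1, 2]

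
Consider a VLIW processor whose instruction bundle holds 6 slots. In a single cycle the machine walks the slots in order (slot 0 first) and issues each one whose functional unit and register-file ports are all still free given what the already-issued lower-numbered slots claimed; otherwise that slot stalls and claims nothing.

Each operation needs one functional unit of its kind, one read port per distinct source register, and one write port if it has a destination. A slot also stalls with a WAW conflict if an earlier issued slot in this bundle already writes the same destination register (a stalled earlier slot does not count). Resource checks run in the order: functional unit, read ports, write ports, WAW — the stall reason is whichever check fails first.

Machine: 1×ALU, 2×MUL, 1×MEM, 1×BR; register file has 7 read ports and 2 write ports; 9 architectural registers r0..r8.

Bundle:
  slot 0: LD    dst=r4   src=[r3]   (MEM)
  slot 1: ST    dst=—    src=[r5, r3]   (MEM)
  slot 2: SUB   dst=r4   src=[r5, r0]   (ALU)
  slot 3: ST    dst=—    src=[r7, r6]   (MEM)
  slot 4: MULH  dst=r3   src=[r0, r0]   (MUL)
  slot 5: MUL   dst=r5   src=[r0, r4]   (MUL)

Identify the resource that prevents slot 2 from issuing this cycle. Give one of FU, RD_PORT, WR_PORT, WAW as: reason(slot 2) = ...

(0) want 1×MEM +1rd +1wr — yes → AL1|MU2|ME0|BR1|rd6|wr1
(1) want 1×MEM +2rd +0wr — FU → AL1|MU2|ME0|BR1|rd6|wr1
(2) want 1×ALU +2rd +1wr — WAW → AL1|MU2|ME0|BR1|rd6|wr1
(3) want 1×MEM +2rd +0wr — FU → AL1|MU2|ME0|BR1|rd6|wr1
(4) want 1×MUL +1rd +1wr — yes → AL1|MU1|ME0|BR1|rd5|wr0
(5) want 1×MUL +2rd +1wr — WR_PORT → AL1|MU1|ME0|BR1|rd5|wr0

reason(slot 2) = WAW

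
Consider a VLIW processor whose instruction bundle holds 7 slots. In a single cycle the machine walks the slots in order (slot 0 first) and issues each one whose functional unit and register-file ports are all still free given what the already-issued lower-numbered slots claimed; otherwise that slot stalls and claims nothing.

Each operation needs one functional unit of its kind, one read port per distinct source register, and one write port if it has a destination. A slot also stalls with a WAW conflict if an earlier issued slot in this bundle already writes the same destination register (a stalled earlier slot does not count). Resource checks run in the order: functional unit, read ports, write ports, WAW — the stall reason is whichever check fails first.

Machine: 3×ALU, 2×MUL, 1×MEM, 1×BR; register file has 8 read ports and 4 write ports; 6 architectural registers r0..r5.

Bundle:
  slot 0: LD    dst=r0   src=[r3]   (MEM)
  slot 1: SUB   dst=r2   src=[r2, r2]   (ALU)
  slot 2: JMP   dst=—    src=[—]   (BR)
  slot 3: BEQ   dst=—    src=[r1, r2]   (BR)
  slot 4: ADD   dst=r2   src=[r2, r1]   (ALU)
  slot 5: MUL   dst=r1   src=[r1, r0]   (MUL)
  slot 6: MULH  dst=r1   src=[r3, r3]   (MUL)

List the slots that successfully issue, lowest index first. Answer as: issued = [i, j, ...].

slot 0 (MEM): ISSUE — free A3,Mu2,Ld0,B1 rp7 wp3
slot 1 (ALU): ISSUE — free A2,Mu2,Ld0,B1 rp6 wp2
slot 2 (BR): ISSUE — free A2,Mu2,Ld0,B0 rp6 wp2
slot 3 (BR): stall FU — free A2,Mu2,Ld0,B0 rp6 wp2
slot 4 (ALU): stall WAW — free A2,Mu2,Ld0,B0 rp6 wp2
slot 5 (MUL): ISSUE — free A2,Mu1,Ld0,B0 rp4 wp1
slot 6 (MUL): stall WAW — free A2,Mu1,Ld0,B0 rp4 wp1

issued = [0, 1, 2, 5]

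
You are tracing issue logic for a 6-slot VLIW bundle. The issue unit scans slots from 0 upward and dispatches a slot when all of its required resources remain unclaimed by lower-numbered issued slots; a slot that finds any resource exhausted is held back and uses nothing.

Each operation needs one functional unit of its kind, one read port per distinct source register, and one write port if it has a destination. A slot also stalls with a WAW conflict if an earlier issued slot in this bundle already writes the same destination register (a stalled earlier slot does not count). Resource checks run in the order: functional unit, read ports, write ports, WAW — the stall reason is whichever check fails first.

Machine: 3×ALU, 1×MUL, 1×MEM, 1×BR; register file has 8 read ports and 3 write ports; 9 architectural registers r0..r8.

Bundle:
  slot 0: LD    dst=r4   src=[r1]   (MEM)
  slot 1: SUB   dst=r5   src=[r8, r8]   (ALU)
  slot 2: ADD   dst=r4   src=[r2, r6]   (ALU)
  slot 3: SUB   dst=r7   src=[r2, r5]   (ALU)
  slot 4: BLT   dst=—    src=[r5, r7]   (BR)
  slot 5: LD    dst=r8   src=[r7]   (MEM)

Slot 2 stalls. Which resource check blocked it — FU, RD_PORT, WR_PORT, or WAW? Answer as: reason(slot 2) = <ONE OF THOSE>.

reason(slot 2) = WAW

[0] MEM needs rd=1 wr=1: ok; after: ALU=3 MUL=1 MEM=0 BR=1, R=7, W=2
[1] ALU needs rd=1 wr=1: ok; after: ALU=2 MUL=1 MEM=0 BR=1, R=6, W=1
[2] ALU needs rd=2 wr=1: WAW; after: ALU=2 MUL=1 MEM=0 BR=1, R=6, W=1
[3] ALU needs rd=2 wr=1: ok; after: ALU=1 MUL=1 MEM=0 BR=1, R=4, W=0
[4] BR needs rd=2 wr=0: ok; after: ALU=1 MUL=1 MEM=0 BR=0, R=2, W=0
[5] MEM needs rd=1 wr=1: FU; after: ALU=1 MUL=1 MEM=0 BR=0, R=2, W=0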